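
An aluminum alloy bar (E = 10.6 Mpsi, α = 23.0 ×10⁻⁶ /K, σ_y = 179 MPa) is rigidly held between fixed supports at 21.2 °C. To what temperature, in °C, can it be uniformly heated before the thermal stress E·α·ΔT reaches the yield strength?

128 °C

E = 10.6 Mpsi = 73.08 GPa.
E·α·ΔT = 179.0 MPa ⇒ ΔT = 179.0 / (73.08×10³ × 23.0×10⁻⁶) = 106.5 K.
T = 21.2 + 106.5 = 127.7 °C.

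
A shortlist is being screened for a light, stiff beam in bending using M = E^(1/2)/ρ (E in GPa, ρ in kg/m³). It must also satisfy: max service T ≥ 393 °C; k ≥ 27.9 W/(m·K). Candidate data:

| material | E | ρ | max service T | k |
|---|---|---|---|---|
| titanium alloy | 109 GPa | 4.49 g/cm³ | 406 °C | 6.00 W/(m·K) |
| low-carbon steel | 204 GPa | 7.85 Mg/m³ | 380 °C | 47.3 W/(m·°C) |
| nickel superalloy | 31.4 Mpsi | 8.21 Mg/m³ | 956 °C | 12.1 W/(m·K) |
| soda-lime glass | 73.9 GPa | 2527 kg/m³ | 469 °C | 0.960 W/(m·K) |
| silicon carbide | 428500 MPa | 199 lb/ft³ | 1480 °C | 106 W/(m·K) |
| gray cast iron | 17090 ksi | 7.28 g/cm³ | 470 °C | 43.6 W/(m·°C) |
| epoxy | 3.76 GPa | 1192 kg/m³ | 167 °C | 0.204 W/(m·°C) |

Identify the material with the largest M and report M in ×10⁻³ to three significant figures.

Screen on constraints: max service T ≥ 393 °C; k ≥ 27.9 W/(m·K). Survivors: silicon carbide, gray cast iron.
After converting to SI:
  silicon carbide: E = 428.5 GPa, ρ = 3188 kg/m³
  gray cast iron: E = 117.8 GPa, ρ = 7280 kg/m³
  silicon carbide: M = 6.49×10⁻³
  gray cast iron: M = 1.49×10⁻³
The maximum is for silicon carbide.

silicon carbide, M = 6.49×10⁻³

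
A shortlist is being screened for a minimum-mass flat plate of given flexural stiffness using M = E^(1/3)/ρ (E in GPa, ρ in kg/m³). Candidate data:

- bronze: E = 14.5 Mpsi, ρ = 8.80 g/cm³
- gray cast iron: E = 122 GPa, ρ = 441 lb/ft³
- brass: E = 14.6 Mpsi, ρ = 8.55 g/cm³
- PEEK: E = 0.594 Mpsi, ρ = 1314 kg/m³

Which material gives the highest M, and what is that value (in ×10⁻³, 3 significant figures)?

After converting to SI:
  bronze: E = 99.97 GPa, ρ = 8800 kg/m³
  gray cast iron: E = 122.0 GPa, ρ = 7064 kg/m³
  brass: E = 100.7 GPa, ρ = 8550 kg/m³
  PEEK: E = 4.095 GPa, ρ = 1314 kg/m³
  PEEK: M = 1.22×10⁻³
  gray cast iron: M = 0.702×10⁻³
  brass: M = 0.544×10⁻³
  bronze: M = 0.527×10⁻³
PEEK ranks first.

PEEK, M = 1.22×10⁻³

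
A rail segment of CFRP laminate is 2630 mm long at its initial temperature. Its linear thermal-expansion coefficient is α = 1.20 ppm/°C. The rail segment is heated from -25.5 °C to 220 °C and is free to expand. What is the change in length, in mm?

0.775 mm

ΔT = 220 − (-25.5) = 245.5 K.
ΔL = α·L₀·ΔT = 1.20×10⁻⁶ × 2630 mm × 245.5 K = 0.775 mm.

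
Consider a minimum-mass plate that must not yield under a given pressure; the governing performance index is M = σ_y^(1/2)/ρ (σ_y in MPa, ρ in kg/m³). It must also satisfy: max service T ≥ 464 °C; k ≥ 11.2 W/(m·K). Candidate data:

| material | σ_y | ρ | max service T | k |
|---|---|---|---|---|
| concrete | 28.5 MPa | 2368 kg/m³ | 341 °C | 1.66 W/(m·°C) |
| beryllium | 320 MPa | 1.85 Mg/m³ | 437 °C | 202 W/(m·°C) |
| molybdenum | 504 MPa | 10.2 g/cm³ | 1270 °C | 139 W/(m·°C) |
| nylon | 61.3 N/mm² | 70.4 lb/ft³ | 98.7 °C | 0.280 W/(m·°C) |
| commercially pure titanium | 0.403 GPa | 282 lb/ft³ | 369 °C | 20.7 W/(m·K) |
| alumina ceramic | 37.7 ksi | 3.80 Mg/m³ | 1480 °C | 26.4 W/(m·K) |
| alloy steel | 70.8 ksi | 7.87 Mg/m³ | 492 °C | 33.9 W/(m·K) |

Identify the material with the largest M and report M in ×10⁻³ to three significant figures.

Screen on constraints: max service T ≥ 464 °C; k ≥ 11.2 W/(m·K). Survivors: molybdenum, alumina ceramic, alloy steel.
Normalizing units and computing the index:
  molybdenum: σ_y = 504.0 MPa, ρ = 10200 kg/m³
  alumina ceramic: σ_y = 259.9 MPa, ρ = 3800 kg/m³
  alloy steel: σ_y = 488.1 MPa, ρ = 7870 kg/m³
  alumina ceramic: M = 4.24×10⁻³
  alloy steel: M = 2.81×10⁻³
  molybdenum: M = 2.20×10⁻³
The maximum is for alumina ceramic.

alumina ceramic, M = 4.24×10⁻³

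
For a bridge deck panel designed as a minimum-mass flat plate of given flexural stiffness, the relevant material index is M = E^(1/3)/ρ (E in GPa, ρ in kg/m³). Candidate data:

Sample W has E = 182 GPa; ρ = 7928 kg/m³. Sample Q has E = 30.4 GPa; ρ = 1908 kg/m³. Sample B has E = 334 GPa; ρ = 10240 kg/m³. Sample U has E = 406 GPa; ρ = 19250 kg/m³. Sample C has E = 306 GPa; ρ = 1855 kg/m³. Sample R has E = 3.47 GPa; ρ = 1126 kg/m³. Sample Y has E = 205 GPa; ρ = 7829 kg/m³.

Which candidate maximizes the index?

Computing M directly (units already consistent):
  sample C: M = 3.63×10⁻³
  sample Q: M = 1.64×10⁻³
  sample R: M = 1.34×10⁻³
  sample Y: M = 0.753×10⁻³
  sample W: M = 0.715×10⁻³
  sample B: M = 0.678×10⁻³
  sample U: M = 0.385×10⁻³
Sample C ranks first.

sample C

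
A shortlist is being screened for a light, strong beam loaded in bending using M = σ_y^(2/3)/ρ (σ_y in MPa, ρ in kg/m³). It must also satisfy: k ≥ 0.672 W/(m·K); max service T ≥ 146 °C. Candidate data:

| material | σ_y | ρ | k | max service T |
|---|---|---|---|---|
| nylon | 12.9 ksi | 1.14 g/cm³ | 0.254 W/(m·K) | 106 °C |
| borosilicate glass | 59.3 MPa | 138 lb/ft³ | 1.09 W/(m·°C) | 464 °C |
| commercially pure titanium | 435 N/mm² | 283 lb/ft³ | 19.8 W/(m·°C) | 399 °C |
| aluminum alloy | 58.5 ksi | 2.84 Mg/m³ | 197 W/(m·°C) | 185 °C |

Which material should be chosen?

Screen on constraints: k ≥ 0.672 W/(m·K); max service T ≥ 146 °C. Survivors: borosilicate glass, commercially pure titanium, aluminum alloy.
Putting every candidate on a common basis:
  borosilicate glass: σ_y = 59.30 MPa, ρ = 2211 kg/m³
  commercially pure titanium: σ_y = 435.0 MPa, ρ = 4533 kg/m³
  aluminum alloy: σ_y = 403.3 MPa, ρ = 2840 kg/m³
  aluminum alloy: M = 19.2×10⁻³
  commercially pure titanium: M = 12.7×10⁻³
  borosilicate glass: M = 6.88×10⁻³
Aluminum alloy ranks first.

aluminum alloy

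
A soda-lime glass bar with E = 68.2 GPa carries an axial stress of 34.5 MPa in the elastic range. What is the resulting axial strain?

ε = σ/E = 34.5 / 68200 = 5.06×10⁻⁴.

5.06×10⁻⁴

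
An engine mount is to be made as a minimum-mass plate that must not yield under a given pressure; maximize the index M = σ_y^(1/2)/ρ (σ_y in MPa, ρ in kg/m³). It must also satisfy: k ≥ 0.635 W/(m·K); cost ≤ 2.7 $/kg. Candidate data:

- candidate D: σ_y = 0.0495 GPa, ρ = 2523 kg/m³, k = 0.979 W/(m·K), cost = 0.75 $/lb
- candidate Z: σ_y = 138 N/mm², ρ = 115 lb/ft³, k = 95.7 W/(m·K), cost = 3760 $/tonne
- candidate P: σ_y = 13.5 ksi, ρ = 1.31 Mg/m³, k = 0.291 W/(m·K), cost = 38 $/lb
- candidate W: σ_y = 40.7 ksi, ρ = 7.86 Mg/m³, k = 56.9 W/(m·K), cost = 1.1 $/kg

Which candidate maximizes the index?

Screen on constraints: k ≥ 0.635 W/(m·K); cost ≤ 2.7 $/kg. Survivors: candidate D, candidate W.
After converting to SI:
  candidate D: σ_y = 49.50 MPa, ρ = 2523 kg/m³
  candidate W: σ_y = 280.6 MPa, ρ = 7860 kg/m³
  candidate D: M = 2.79×10⁻³
  candidate W: M = 2.13×10⁻³
Candidate D ranks first.

candidate D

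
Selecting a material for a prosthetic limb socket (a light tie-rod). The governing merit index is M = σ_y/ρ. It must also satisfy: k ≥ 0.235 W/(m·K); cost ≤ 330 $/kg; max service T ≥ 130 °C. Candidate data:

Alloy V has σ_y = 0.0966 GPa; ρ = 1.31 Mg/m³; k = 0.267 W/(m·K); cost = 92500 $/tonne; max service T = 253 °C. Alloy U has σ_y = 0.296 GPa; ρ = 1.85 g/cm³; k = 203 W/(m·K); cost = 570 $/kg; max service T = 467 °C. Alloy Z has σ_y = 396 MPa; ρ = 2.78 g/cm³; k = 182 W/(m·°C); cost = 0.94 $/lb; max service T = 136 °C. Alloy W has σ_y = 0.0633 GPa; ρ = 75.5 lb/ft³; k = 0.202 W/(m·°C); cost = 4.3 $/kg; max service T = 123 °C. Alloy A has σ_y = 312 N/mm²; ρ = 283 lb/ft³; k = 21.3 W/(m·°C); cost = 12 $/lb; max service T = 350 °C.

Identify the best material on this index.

alloy Z

Screen on constraints: k ≥ 0.235 W/(m·K); cost ≤ 330 $/kg; max service T ≥ 130 °C. Survivors: alloy V, alloy Z, alloy A.
After converting to SI:
  alloy V: σ_y = 96.60 MPa, ρ = 1310 kg/m³
  alloy Z: σ_y = 396.0 MPa, ρ = 2780 kg/m³
  alloy A: σ_y = 312.0 MPa, ρ = 4533 kg/m³
  alloy Z: M = 142 kN·m/kg
  alloy V: M = 73.7 kN·m/kg
  alloy A: M = 68.8 kN·m/kg
The maximum is for alloy Z.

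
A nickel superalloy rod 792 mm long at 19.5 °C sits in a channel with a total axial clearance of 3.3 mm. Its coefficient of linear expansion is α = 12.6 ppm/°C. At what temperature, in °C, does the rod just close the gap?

350 °C

α·L₀·ΔT = 3.3 mm ⇒ ΔT = 3.3 / (12.6×10⁻⁶ × 792.0) = 330.7 K.
T = 19.5 + 330.7 = 350.2 °C.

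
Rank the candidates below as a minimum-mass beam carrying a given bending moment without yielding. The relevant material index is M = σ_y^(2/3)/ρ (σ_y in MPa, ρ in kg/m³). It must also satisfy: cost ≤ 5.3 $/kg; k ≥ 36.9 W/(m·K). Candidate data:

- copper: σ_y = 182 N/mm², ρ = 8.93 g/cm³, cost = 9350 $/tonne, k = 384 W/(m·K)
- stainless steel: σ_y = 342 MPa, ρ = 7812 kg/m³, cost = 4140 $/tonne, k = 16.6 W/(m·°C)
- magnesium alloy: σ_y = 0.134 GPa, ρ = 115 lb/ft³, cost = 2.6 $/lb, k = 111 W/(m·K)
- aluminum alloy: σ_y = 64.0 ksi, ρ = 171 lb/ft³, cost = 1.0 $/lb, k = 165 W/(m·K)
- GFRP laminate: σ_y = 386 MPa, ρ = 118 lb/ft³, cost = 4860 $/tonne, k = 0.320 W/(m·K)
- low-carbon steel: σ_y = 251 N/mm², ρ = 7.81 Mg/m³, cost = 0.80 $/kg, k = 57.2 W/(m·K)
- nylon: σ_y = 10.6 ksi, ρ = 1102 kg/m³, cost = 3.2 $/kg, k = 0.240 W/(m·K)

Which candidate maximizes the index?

aluminum alloy

Screen on constraints: cost ≤ 5.3 $/kg; k ≥ 36.9 W/(m·K). Survivors: aluminum alloy, low-carbon steel.
Putting every candidate on a common basis:
  aluminum alloy: σ_y = 441.3 MPa, ρ = 2739 kg/m³
  low-carbon steel: σ_y = 251.0 MPa, ρ = 7810 kg/m³
  aluminum alloy: M = 21.2×10⁻³
  low-carbon steel: M = 5.09×10⁻³
Aluminum alloy ranks first.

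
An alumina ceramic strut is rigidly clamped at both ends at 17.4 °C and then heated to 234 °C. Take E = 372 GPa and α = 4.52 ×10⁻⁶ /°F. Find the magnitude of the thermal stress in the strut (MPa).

656 MPa

α = 4.52×10⁻⁶/°F × 9/5 = 8.14×10⁻⁶/K.
ΔT = 216.6 K. Constrained thermal stress σ = E·α·ΔT = 372.0×10³ MPa × 8.14×10⁻⁶ × 216.6 = 656 MPa (compressive).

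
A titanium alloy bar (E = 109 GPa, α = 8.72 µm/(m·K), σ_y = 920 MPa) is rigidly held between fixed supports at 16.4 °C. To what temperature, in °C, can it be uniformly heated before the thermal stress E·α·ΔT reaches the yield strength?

E·α·ΔT = 920.0 MPa ⇒ ΔT = 920.0 / (109.0×10³ × 8.72×10⁻⁶) = 967.9 K.
T = 16.4 + 967.9 = 984.3 °C.

984 °C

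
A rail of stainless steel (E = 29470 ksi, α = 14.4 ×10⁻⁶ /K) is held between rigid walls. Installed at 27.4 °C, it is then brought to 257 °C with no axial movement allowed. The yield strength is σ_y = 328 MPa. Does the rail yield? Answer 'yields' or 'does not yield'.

yields

E = 29470 ksi = 203.2 GPa.
ΔT = 229.6 K. Constrained thermal stress σ = E·α·ΔT = 203.2×10³ MPa × 14.4×10⁻⁶ × 229.6 = 672 MPa (compressive).
Compare to σ_y = 328 MPa: σ ≥ σ_y, so it yields.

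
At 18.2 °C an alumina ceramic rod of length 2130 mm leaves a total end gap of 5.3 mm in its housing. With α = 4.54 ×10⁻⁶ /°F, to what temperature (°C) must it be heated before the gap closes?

323 °C

α = 4.54×10⁻⁶/°F × 9/5 = 8.17×10⁻⁶/K.
α·L₀·ΔT = 5.3 mm ⇒ ΔT = 5.3 / (8.17×10⁻⁶ × 2130.0) = 304.5 K.
T = 18.2 + 304.5 = 322.7 °C.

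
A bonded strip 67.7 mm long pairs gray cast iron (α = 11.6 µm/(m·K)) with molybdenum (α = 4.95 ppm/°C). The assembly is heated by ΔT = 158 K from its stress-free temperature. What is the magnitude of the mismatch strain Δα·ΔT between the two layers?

Δα = |11.6 − 4.95|×10⁻⁶/K = 6.65×10⁻⁶/K.
Mismatch strain = Δα·ΔT = 6.65×10⁻⁶ × 158.0 = 1.05×10⁻³.

1.05×10⁻³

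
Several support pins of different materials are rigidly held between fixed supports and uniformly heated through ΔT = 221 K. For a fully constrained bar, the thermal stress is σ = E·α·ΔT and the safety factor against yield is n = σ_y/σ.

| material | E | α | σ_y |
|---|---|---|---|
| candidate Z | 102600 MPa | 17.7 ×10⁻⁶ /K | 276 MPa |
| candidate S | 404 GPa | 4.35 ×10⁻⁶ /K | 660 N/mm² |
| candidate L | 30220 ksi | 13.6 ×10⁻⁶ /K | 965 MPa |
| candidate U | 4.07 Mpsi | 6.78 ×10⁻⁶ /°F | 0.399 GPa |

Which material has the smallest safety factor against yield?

Converting E to GPa, α to ×10⁻⁶/K, σ_y to MPa, then σ and n for each:
  candidate Z: E = 102.6, α = 17.7, σ_y = 276.0 → σ = 401 MPa, n = 0.688
  candidate S: E = 404.0, α = 4.35, σ_y = 660.0 → σ = 388 MPa, n = 1.70
  candidate L: E = 208.4, α = 13.6, σ_y = 965.0 → σ = 626 MPa, n = 1.54
  candidate U: E = 28.06, α = 12.2, σ_y = 399.0 → σ = 75.7 MPa, n = 5.27
Candidate Z has the lowest safety factor, n = 0.688.

candidate Z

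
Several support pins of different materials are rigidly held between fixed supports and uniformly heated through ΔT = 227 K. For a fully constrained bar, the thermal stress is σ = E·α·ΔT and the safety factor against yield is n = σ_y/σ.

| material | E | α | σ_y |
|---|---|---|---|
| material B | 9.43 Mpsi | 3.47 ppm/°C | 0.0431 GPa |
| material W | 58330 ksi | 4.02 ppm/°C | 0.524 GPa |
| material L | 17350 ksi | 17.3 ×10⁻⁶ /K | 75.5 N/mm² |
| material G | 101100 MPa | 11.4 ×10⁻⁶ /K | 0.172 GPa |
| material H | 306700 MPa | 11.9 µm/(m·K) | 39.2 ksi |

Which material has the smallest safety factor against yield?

material L

With everything in SI (GPa, ×10⁻⁶/K, MPa):
  material B: E = 65.02, α = 3.47, σ_y = 43.10 → σ = 51.2 MPa, n = 0.842
  material W: E = 402.2, α = 4.02, σ_y = 524.0 → σ = 367 MPa, n = 1.43
  material L: E = 119.6, α = 17.3, σ_y = 75.50 → σ = 470 MPa, n = 0.161
  material G: E = 101.1, α = 11.4, σ_y = 172.0 → σ = 262 MPa, n = 0.657
  material H: E = 306.7, α = 11.9, σ_y = 270.3 → σ = 828 MPa, n = 0.326
Material L has the lowest safety factor, n = 0.161.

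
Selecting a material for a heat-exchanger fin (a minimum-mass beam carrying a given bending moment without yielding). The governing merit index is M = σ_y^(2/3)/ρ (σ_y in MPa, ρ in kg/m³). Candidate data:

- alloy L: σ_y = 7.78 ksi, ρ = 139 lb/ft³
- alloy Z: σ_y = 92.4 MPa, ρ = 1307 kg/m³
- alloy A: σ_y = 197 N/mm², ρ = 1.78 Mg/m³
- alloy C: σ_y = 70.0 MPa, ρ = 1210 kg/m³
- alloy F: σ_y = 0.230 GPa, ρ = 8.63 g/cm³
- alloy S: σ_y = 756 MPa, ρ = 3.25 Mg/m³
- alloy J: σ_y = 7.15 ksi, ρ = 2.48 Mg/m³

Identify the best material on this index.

After converting to SI:
  alloy L: σ_y = 53.64 MPa, ρ = 2227 kg/m³
  alloy Z: σ_y = 92.40 MPa, ρ = 1307 kg/m³
  alloy A: σ_y = 197.0 MPa, ρ = 1780 kg/m³
  alloy C: σ_y = 70.00 MPa, ρ = 1210 kg/m³
  alloy F: σ_y = 230.0 MPa, ρ = 8630 kg/m³
  alloy S: σ_y = 756.0 MPa, ρ = 3250 kg/m³
  alloy J: σ_y = 49.30 MPa, ρ = 2480 kg/m³
  alloy S: M = 25.5×10⁻³
  alloy A: M = 19.0×10⁻³
  alloy Z: M = 15.6×10⁻³
  alloy C: M = 14.0×10⁻³
  alloy L: M = 6.39×10⁻³
  alloy J: M = 5.42×10⁻³
  alloy F: M = 4.35×10⁻³
Alloy S has the largest M.

alloy S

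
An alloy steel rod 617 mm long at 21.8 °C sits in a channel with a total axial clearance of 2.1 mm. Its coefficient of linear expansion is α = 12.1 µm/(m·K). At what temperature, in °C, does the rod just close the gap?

303 °C

α·L₀·ΔT = 2.1 mm ⇒ ΔT = 2.1 / (12.1×10⁻⁶ × 617.0) = 281.3 K.
T = 21.8 + 281.3 = 303.1 °C.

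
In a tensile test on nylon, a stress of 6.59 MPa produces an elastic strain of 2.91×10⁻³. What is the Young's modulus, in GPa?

2.26 GPa

E = σ/ε = 6.59 MPa / 2.91×10⁻³ = 2265 MPa = 2.26 GPa.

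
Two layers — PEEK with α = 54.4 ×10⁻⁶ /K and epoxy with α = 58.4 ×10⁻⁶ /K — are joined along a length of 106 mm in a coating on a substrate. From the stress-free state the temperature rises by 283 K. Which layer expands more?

epoxy

α(PEEK) = 54.4×10⁻⁶/K vs α(epoxy) = 58.4×10⁻⁶/K.
Higher α expands more for the same ΔT: epoxy.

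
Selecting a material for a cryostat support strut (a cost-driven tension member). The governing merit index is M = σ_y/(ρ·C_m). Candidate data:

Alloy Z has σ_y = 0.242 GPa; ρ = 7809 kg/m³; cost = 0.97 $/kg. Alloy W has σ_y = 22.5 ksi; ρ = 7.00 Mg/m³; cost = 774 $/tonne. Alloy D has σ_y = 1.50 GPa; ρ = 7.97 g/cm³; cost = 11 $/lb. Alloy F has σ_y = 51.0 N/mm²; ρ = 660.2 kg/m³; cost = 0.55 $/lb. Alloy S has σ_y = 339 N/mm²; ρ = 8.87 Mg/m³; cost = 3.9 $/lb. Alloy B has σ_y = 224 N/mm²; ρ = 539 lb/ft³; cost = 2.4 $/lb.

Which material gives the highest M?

After converting to SI:
  alloy Z: σ_y = 242.0 MPa, ρ = 7809 kg/m³, cost = 0.9700 $/kg
  alloy W: σ_y = 155.1 MPa, ρ = 7000 kg/m³, cost = 0.7740 $/kg
  alloy D: σ_y = 1500 MPa, ρ = 7970 kg/m³, cost = 24.25 $/kg
  alloy F: σ_y = 51.00 MPa, ρ = 660.2 kg/m³, cost = 1.213 $/kg
  alloy S: σ_y = 339.0 MPa, ρ = 8870 kg/m³, cost = 8.598 $/kg
  alloy B: σ_y = 224.0 MPa, ρ = 8634 kg/m³, cost = 5.291 $/kg
  alloy F: M = 63.7 kN·m per $
  alloy Z: M = 31.9 kN·m per $
  alloy W: M = 28.6 kN·m per $
  alloy D: M = 7.76 kN·m per $
  alloy B: M = 4.90 kN·m per $
  alloy S: M = 4.45 kN·m per $
The maximum is for alloy F.

alloy F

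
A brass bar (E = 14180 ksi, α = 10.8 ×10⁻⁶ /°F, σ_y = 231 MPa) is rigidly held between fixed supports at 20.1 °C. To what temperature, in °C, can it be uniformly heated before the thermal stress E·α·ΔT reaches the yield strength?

E = 14180 ksi = 97.77 GPa.
α = 10.8×10⁻⁶/°F × 9/5 = 19.4×10⁻⁶/K.
E·α·ΔT = 231.0 MPa ⇒ ΔT = 231.0 / (97.77×10³ × 19.4×10⁻⁶) = 121.5 K.
T = 20.1 + 121.5 = 141.6 °C.

142 °C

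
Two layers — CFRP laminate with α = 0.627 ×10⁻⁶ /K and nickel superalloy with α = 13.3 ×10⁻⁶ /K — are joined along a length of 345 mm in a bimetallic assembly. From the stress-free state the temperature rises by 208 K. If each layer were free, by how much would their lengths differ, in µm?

909 µm

Δα = |0.627 − 13.3|×10⁻⁶/K = 12.7×10⁻⁶/K.
ΔL_mismatch = Δα·L·ΔT = 12.7×10⁻⁶ × 345.0 mm × 208.0 K = 909 µm.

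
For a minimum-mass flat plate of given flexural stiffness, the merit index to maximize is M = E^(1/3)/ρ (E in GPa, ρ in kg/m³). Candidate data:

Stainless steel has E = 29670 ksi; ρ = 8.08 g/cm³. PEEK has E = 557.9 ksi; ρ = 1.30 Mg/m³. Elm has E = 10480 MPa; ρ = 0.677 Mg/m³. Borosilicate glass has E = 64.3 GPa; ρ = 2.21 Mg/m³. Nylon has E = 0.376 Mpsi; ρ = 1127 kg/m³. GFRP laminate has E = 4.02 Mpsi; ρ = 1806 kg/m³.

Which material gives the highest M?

Convert each candidate to consistent units, then evaluate M:
  stainless steel: E = 204.6 GPa, ρ = 8080 kg/m³
  PEEK: E = 3.847 GPa, ρ = 1300 kg/m³
  elm: E = 10.48 GPa, ρ = 677.0 kg/m³
  borosilicate glass: E = 64.30 GPa, ρ = 2210 kg/m³
  nylon: E = 2.592 GPa, ρ = 1127 kg/m³
  GFRP laminate: E = 27.72 GPa, ρ = 1806 kg/m³
  elm: M = 3.23×10⁻³
  borosilicate glass: M = 1.81×10⁻³
  GFRP laminate: M = 1.68×10⁻³
  nylon: M = 1.22×10⁻³
  PEEK: M = 1.21×10⁻³
  stainless steel: M = 0.729×10⁻³
Highest index: elm.

elm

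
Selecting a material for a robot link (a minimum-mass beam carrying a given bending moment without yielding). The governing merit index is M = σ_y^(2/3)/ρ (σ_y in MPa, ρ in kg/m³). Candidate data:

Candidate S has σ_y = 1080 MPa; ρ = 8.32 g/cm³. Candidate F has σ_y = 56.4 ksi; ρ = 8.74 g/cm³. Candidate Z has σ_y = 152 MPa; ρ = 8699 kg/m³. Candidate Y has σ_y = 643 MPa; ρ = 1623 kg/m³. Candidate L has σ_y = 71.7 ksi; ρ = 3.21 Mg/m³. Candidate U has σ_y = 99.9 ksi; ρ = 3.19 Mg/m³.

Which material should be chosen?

In SI units:
  candidate S: σ_y = 1080 MPa, ρ = 8320 kg/m³
  candidate F: σ_y = 388.9 MPa, ρ = 8740 kg/m³
  candidate Z: σ_y = 152.0 MPa, ρ = 8699 kg/m³
  candidate Y: σ_y = 643.0 MPa, ρ = 1623 kg/m³
  candidate L: σ_y = 494.4 MPa, ρ = 3210 kg/m³
  candidate U: σ_y = 688.8 MPa, ρ = 3190 kg/m³
  candidate Y: M = 45.9×10⁻³
  candidate U: M = 24.4×10⁻³
  candidate L: M = 19.5×10⁻³
  candidate S: M = 12.7×10⁻³
  candidate F: M = 6.10×10⁻³
  candidate Z: M = 3.27×10⁻³
Candidate Y ranks first.

candidate Y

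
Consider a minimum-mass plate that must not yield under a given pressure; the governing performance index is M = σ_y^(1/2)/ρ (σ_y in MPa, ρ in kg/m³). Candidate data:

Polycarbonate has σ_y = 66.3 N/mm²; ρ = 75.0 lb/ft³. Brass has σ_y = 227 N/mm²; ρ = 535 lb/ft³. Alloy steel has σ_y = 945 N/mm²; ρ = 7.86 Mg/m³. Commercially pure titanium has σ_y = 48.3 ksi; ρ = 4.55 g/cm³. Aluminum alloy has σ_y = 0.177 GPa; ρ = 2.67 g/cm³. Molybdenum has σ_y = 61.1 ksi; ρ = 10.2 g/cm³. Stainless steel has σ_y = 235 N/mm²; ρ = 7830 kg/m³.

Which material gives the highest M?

polycarbonate

Putting every candidate on a common basis:
  polycarbonate: σ_y = 66.30 MPa, ρ = 1201 kg/m³
  brass: σ_y = 227.0 MPa, ρ = 8570 kg/m³
  alloy steel: σ_y = 945.0 MPa, ρ = 7860 kg/m³
  commercially pure titanium: σ_y = 333.0 MPa, ρ = 4550 kg/m³
  aluminum alloy: σ_y = 177.0 MPa, ρ = 2670 kg/m³
  molybdenum: σ_y = 421.3 MPa, ρ = 10200 kg/m³
  stainless steel: σ_y = 235.0 MPa, ρ = 7830 kg/m³
  polycarbonate: M = 6.78×10⁻³
  aluminum alloy: M = 4.98×10⁻³
  commercially pure titanium: M = 4.01×10⁻³
  alloy steel: M = 3.91×10⁻³
  molybdenum: M = 2.01×10⁻³
  stainless steel: M = 1.96×10⁻³
  brass: M = 1.76×10⁻³
The maximum is for polycarbonate.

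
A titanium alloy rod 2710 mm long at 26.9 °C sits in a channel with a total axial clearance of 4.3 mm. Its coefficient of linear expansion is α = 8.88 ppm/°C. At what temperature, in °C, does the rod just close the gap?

α·L₀·ΔT = 4.3 mm ⇒ ΔT = 4.3 / (8.88×10⁻⁶ × 2710.0) = 178.7 K.
T = 26.9 + 178.7 = 205.6 °C.

206 °C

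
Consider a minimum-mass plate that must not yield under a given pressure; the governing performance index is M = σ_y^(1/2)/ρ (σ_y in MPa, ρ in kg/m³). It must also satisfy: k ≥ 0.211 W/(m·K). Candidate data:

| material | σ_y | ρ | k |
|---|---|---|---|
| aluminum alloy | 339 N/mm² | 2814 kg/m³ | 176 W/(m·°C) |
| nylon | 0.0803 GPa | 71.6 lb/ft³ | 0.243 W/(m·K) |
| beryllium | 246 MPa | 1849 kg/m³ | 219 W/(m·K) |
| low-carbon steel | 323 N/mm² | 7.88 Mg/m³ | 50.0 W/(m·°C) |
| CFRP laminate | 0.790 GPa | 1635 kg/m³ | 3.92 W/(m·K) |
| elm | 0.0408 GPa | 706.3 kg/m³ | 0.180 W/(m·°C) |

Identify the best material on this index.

Screen on constraints: k ≥ 0.211 W/(m·K). Survivors: aluminum alloy, nylon, beryllium, low-carbon steel, CFRP laminate.
In SI units:
  aluminum alloy: σ_y = 339.0 MPa, ρ = 2814 kg/m³
  nylon: σ_y = 80.30 MPa, ρ = 1147 kg/m³
  beryllium: σ_y = 246.0 MPa, ρ = 1849 kg/m³
  low-carbon steel: σ_y = 323.0 MPa, ρ = 7880 kg/m³
  CFRP laminate: σ_y = 790.0 MPa, ρ = 1635 kg/m³
  CFRP laminate: M = 17.2×10⁻³
  beryllium: M = 8.48×10⁻³
  nylon: M = 7.81×10⁻³
  aluminum alloy: M = 6.54×10⁻³
  low-carbon steel: M = 2.28×10⁻³
CFRP laminate ranks first.

CFRP laminate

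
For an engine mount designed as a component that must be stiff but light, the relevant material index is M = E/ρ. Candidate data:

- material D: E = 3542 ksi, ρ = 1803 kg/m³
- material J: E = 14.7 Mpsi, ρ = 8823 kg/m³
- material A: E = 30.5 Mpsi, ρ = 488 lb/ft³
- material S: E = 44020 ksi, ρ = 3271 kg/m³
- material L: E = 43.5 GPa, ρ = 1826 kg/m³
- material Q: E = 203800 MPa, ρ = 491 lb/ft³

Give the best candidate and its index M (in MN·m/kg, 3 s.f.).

material S, M = 92.8 MN·m/kg

In SI units:
  material D: E = 24.42 GPa, ρ = 1803 kg/m³
  material J: E = 101.4 GPa, ρ = 8823 kg/m³
  material A: E = 210.3 GPa, ρ = 7817 kg/m³
  material S: E = 303.5 GPa, ρ = 3271 kg/m³
  material L: E = 43.50 GPa, ρ = 1826 kg/m³
  material Q: E = 203.8 GPa, ρ = 7865 kg/m³
  material S: M = 92.8 MN·m/kg
  material A: M = 26.9 MN·m/kg
  material Q: M = 25.9 MN·m/kg
  material L: M = 23.8 MN·m/kg
  material D: M = 13.5 MN·m/kg
  material J: M = 11.5 MN·m/kg
Material S ranks first.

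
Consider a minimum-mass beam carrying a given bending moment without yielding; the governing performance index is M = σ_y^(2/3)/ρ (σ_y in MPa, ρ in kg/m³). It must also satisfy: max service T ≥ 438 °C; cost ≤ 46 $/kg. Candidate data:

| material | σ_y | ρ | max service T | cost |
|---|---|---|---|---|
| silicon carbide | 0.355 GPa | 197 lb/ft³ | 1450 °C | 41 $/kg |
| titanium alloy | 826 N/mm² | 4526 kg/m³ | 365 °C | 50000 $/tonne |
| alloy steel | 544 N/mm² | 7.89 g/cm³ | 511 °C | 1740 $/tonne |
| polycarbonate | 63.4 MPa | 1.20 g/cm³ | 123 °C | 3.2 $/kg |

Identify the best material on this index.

Screen on constraints: max service T ≥ 438 °C; cost ≤ 46 $/kg. Survivors: silicon carbide, alloy steel.
In SI units:
  silicon carbide: σ_y = 355.0 MPa, ρ = 3156 kg/m³
  alloy steel: σ_y = 544.0 MPa, ρ = 7890 kg/m³
  silicon carbide: M = 15.9×10⁻³
  alloy steel: M = 8.45×10⁻³
Highest index: silicon carbide.

silicon carbide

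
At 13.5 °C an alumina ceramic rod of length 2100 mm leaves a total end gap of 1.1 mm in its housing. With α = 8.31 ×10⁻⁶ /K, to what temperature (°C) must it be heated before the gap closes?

α·L₀·ΔT = 1.1 mm ⇒ ΔT = 1.1 / (8.31×10⁻⁶ × 2100.0) = 63.03 K.
T = 13.5 + 63.03 = 76.53 °C.

76.5 °C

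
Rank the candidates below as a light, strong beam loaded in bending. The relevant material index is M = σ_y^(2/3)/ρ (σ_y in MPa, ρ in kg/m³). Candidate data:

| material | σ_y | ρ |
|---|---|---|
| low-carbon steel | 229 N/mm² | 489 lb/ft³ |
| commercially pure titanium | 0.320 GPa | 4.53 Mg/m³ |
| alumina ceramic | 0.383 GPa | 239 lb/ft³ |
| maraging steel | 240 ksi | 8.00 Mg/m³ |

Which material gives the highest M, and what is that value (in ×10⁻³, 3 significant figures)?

Putting every candidate on a common basis:
  low-carbon steel: σ_y = 229.0 MPa, ρ = 7833 kg/m³
  commercially pure titanium: σ_y = 320.0 MPa, ρ = 4530 kg/m³
  alumina ceramic: σ_y = 383.0 MPa, ρ = 3828 kg/m³
  maraging steel: σ_y = 1655 MPa, ρ = 8000 kg/m³
  maraging steel: M = 17.5×10⁻³
  alumina ceramic: M = 13.8×10⁻³
  commercially pure titanium: M = 10.3×10⁻³
  low-carbon steel: M = 4.78×10⁻³
Maraging steel ranks first.

maraging steel, M = 17.5×10⁻³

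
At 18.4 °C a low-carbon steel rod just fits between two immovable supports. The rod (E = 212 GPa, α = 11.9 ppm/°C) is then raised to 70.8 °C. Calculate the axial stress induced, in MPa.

132 MPa

ΔT = 52.40 K. Constrained thermal stress σ = E·α·ΔT = 212.0×10³ MPa × 11.9×10⁻⁶ × 52.40 = 132 MPa (compressive).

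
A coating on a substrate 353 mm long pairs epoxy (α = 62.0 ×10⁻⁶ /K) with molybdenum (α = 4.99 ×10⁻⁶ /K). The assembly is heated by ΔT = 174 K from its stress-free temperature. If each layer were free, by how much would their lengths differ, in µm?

Δα = |62.0 − 4.99|×10⁻⁶/K = 57.0×10⁻⁶/K.
ΔL_mismatch = Δα·L·ΔT = 57.0×10⁻⁶ × 353.0 mm × 174.0 K = 3500 µm.

3500 µm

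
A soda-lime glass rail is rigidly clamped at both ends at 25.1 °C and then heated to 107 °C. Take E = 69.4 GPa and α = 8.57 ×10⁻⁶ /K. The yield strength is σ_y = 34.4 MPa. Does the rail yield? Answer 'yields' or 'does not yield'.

ΔT = 81.90 K. Constrained thermal stress σ = E·α·ΔT = 69.40×10³ MPa × 8.57×10⁻⁶ × 81.90 = 48.7 MPa (compressive).
Compare to σ_y = 34.4 MPa: σ ≥ σ_y, so it yields.

yields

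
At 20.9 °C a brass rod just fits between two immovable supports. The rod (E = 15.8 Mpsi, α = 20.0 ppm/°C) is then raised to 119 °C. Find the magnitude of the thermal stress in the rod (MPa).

E = 15.8 Mpsi = 108.9 GPa.
ΔT = 98.10 K. Constrained thermal stress σ = E·α·ΔT = 108.9×10³ MPa × 20.0×10⁻⁶ × 98.10 = 214 MPa (compressive).

214 MPa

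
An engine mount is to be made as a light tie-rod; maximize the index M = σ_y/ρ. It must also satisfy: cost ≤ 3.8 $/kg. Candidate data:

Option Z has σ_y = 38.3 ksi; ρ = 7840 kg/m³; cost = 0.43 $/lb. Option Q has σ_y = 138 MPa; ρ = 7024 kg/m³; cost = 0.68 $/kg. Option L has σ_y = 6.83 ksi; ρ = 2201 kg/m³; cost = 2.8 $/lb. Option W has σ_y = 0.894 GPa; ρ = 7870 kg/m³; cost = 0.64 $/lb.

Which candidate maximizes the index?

option W

Screen on constraints: cost ≤ 3.8 $/kg. Survivors: option Z, option Q, option W.
Convert each candidate to consistent units, then evaluate M:
  option Z: σ_y = 264.1 MPa, ρ = 7840 kg/m³
  option Q: σ_y = 138.0 MPa, ρ = 7024 kg/m³
  option W: σ_y = 894.0 MPa, ρ = 7870 kg/m³
  option W: M = 114 kN·m/kg
  option Z: M = 33.7 kN·m/kg
  option Q: M = 19.6 kN·m/kg
The maximum is for option W.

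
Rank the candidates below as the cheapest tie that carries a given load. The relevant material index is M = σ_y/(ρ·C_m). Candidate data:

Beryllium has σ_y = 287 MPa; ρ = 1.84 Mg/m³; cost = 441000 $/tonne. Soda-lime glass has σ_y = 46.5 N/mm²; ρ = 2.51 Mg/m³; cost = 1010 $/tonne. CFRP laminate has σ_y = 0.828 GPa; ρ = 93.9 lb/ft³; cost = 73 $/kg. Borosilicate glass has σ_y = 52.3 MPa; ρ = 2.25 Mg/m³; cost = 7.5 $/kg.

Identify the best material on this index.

Convert each candidate to consistent units, then evaluate M:
  beryllium: σ_y = 287.0 MPa, ρ = 1840 kg/m³, cost = 441.0 $/kg
  soda-lime glass: σ_y = 46.50 MPa, ρ = 2510 kg/m³, cost = 1.010 $/kg
  CFRP laminate: σ_y = 828.0 MPa, ρ = 1504 kg/m³, cost = 73.00 $/kg
  borosilicate glass: σ_y = 52.30 MPa, ρ = 2250 kg/m³, cost = 7.500 $/kg
  soda-lime glass: M = 18.3 kN·m per $
  CFRP laminate: M = 7.54 kN·m per $
  borosilicate glass: M = 3.10 kN·m per $
  beryllium: M = 0.354 kN·m per $
Soda-lime glass ranks first.

soda-lime glass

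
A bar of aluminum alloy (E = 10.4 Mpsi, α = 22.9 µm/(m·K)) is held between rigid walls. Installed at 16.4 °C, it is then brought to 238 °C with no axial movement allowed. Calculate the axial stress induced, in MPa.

E = 10.4 Mpsi = 71.71 GPa.
ΔT = 221.6 K. Constrained thermal stress σ = E·α·ΔT = 71.71×10³ MPa × 22.9×10⁻⁶ × 221.6 = 364 MPa (compressive).

364 MPa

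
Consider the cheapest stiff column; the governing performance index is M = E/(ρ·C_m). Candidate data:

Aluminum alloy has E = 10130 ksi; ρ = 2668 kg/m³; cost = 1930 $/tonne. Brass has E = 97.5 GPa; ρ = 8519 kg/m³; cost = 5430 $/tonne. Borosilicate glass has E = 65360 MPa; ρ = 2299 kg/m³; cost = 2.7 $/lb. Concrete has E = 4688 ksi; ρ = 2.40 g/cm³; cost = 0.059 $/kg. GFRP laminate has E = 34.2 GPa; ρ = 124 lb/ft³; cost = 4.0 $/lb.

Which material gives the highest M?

concrete

After converting to SI:
  aluminum alloy: E = 69.84 GPa, ρ = 2668 kg/m³, cost = 1.930 $/kg
  brass: E = 97.50 GPa, ρ = 8519 kg/m³, cost = 5.430 $/kg
  borosilicate glass: E = 65.36 GPa, ρ = 2299 kg/m³, cost = 5.952 $/kg
  concrete: E = 32.32 GPa, ρ = 2400 kg/m³, cost = 0.05900 $/kg
  GFRP laminate: E = 34.20 GPa, ρ = 1986 kg/m³, cost = 8.818 $/kg
  concrete: M = 228 MN·m per $
  aluminum alloy: M = 13.6 MN·m per $
  borosilicate glass: M = 4.78 MN·m per $
  brass: M = 2.11 MN·m per $
  GFRP laminate: M = 1.95 MN·m per $
Concrete has the largest M.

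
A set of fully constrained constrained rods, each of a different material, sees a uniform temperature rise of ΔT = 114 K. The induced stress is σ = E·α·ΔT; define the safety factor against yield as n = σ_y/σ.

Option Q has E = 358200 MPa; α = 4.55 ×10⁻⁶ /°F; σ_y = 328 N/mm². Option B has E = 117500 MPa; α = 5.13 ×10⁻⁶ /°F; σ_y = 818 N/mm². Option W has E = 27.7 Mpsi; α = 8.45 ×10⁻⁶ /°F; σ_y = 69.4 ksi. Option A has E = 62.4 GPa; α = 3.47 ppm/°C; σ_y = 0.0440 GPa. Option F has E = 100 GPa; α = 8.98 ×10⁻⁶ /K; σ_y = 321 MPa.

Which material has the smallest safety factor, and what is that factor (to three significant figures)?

option Q, n = 0.981

With everything in SI (GPa, ×10⁻⁶/K, MPa):
  option Q: E = 358.2, α = 8.19, σ_y = 328.0 → σ = 334 MPa, n = 0.981
  option B: E = 117.5, α = 9.23, σ_y = 818.0 → σ = 124 MPa, n = 6.61
  option W: E = 191.0, α = 15.2, σ_y = 478.5 → σ = 331 MPa, n = 1.44
  option A: E = 62.40, α = 3.47, σ_y = 44.00 → σ = 24.7 MPa, n = 1.78
  option F: E = 100.0, α = 8.98, σ_y = 321.0 → σ = 102 MPa, n = 3.14
The minimum is option Q at n = 0.981.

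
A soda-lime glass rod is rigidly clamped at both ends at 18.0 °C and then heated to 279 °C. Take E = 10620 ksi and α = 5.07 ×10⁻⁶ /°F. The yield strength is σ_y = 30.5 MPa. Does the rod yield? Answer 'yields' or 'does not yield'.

E = 10620 ksi = 73.22 GPa.
α = 5.07×10⁻⁶/°F × 9/5 = 9.13×10⁻⁶/K.
ΔT = 261.0 K. Constrained thermal stress σ = E·α·ΔT = 73.22×10³ MPa × 9.13×10⁻⁶ × 261.0 = 174 MPa (compressive).
Compare to σ_y = 30.5 MPa: σ ≥ σ_y, so it yields.

yields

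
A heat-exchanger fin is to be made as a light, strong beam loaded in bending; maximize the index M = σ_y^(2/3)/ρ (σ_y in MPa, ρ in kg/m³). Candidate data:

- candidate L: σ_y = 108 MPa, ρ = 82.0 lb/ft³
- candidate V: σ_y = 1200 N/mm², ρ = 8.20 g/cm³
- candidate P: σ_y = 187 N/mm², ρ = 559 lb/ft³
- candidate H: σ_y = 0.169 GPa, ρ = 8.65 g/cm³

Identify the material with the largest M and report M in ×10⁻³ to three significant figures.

candidate L, M = 17.3×10⁻³

Convert each candidate to consistent units, then evaluate M:
  candidate L: σ_y = 108.0 MPa, ρ = 1314 kg/m³
  candidate V: σ_y = 1200 MPa, ρ = 8200 kg/m³
  candidate P: σ_y = 187.0 MPa, ρ = 8954 kg/m³
  candidate H: σ_y = 169.0 MPa, ρ = 8650 kg/m³
  candidate L: M = 17.3×10⁻³
  candidate V: M = 13.8×10⁻³
  candidate P: M = 3.65×10⁻³
  candidate H: M = 3.53×10⁻³
The maximum is for candidate L.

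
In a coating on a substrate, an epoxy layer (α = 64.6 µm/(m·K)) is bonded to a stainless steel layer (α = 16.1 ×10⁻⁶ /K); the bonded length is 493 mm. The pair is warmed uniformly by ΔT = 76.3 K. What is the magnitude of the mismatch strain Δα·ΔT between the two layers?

Δα = |64.6 − 16.1|×10⁻⁶/K = 48.5×10⁻⁶/K.
Mismatch strain = Δα·ΔT = 48.5×10⁻⁶ × 76.3 = 3.70×10⁻³.

3.70×10⁻³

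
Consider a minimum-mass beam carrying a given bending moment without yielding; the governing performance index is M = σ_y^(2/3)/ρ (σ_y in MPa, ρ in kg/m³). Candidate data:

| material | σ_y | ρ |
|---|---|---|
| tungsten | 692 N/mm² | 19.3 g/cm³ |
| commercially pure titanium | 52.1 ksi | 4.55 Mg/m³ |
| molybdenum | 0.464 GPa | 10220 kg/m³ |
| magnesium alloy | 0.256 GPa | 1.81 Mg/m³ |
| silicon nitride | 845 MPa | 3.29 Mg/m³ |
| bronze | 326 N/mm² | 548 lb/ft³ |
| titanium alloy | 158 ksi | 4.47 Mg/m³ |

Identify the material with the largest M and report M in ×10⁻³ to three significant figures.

In SI units:
  tungsten: σ_y = 692.0 MPa, ρ = 19300 kg/m³
  commercially pure titanium: σ_y = 359.2 MPa, ρ = 4550 kg/m³
  molybdenum: σ_y = 464.0 MPa, ρ = 10220 kg/m³
  magnesium alloy: σ_y = 256.0 MPa, ρ = 1810 kg/m³
  silicon nitride: σ_y = 845.0 MPa, ρ = 3290 kg/m³
  bronze: σ_y = 326.0 MPa, ρ = 8778 kg/m³
  titanium alloy: σ_y = 1089 MPa, ρ = 4470 kg/m³
  silicon nitride: M = 27.2×10⁻³
  titanium alloy: M = 23.7×10⁻³
  magnesium alloy: M = 22.3×10⁻³
  commercially pure titanium: M = 11.1×10⁻³
  molybdenum: M = 5.86×10⁻³
  bronze: M = 5.40×10⁻³
  tungsten: M = 4.05×10⁻³
The maximum is for silicon nitride.

silicon nitride, M = 27.2×10⁻³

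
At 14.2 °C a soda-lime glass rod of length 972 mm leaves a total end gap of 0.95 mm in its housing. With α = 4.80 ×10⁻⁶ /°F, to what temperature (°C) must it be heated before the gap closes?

127 °C

α = 4.80×10⁻⁶/°F × 9/5 = 8.64×10⁻⁶/K.
α·L₀·ΔT = 0.95 mm ⇒ ΔT = 0.95 / (8.64×10⁻⁶ × 972.0) = 113.1 K.
T = 14.2 + 113.1 = 127.3 °C.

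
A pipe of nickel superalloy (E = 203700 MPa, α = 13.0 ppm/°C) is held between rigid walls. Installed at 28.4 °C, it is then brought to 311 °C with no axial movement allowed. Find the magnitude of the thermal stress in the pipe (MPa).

E = 203700 MPa = 203.7 GPa.
ΔT = 282.6 K. Constrained thermal stress σ = E·α·ΔT = 203.7×10³ MPa × 13.0×10⁻⁶ × 282.6 = 748 MPa (compressive).

748 MPa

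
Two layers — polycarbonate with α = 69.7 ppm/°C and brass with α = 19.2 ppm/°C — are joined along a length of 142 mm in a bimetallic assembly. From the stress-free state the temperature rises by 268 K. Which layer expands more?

α(polycarbonate) = 69.7×10⁻⁶/K vs α(brass) = 19.2×10⁻⁶/K.
Higher α expands more for the same ΔT: polycarbonate.

polycarbonate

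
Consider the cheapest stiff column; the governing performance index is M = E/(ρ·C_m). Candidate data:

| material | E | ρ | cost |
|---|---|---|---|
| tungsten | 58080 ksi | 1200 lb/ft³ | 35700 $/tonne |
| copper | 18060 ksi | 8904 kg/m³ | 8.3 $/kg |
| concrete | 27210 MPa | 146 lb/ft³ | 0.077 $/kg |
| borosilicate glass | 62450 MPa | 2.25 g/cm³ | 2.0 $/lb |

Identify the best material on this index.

Normalizing units and computing the index:
  tungsten: E = 400.4 GPa, ρ = 19220 kg/m³, cost = 35.70 $/kg
  copper: E = 124.5 GPa, ρ = 8904 kg/m³, cost = 8.300 $/kg
  concrete: E = 27.21 GPa, ρ = 2339 kg/m³, cost = 0.07700 $/kg
  borosilicate glass: E = 62.45 GPa, ρ = 2250 kg/m³, cost = 4.409 $/kg
  concrete: M = 151 MN·m per $
  borosilicate glass: M = 6.29 MN·m per $
  copper: M = 1.68 MN·m per $
  tungsten: M = 0.584 MN·m per $
The maximum is for concrete.

concrete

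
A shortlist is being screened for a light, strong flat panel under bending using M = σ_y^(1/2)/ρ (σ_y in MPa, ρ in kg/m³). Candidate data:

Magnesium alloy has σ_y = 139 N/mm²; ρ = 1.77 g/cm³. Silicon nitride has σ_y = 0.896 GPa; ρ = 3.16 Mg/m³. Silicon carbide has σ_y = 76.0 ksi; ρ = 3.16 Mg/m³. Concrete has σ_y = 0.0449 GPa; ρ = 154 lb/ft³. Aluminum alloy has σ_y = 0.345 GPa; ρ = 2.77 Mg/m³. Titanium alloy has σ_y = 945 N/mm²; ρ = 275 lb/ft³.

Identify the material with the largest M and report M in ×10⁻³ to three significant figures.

silicon nitride, M = 9.47×10⁻³

Normalizing units and computing the index:
  magnesium alloy: σ_y = 139.0 MPa, ρ = 1770 kg/m³
  silicon nitride: σ_y = 896.0 MPa, ρ = 3160 kg/m³
  silicon carbide: σ_y = 524.0 MPa, ρ = 3160 kg/m³
  concrete: σ_y = 44.90 MPa, ρ = 2467 kg/m³
  aluminum alloy: σ_y = 345.0 MPa, ρ = 2770 kg/m³
  titanium alloy: σ_y = 945.0 MPa, ρ = 4405 kg/m³
  silicon nitride: M = 9.47×10⁻³
  silicon carbide: M = 7.24×10⁻³
  titanium alloy: M = 6.98×10⁻³
  aluminum alloy: M = 6.71×10⁻³
  magnesium alloy: M = 6.66×10⁻³
  concrete: M = 2.72×10⁻³
The maximum is for silicon nitride.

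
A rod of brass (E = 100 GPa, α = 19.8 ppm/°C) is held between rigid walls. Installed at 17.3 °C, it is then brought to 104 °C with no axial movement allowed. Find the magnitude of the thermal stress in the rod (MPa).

172 MPa

ΔT = 86.70 K. Constrained thermal stress σ = E·α·ΔT = 100.0×10³ MPa × 19.8×10⁻⁶ × 86.70 = 172 MPa (compressive).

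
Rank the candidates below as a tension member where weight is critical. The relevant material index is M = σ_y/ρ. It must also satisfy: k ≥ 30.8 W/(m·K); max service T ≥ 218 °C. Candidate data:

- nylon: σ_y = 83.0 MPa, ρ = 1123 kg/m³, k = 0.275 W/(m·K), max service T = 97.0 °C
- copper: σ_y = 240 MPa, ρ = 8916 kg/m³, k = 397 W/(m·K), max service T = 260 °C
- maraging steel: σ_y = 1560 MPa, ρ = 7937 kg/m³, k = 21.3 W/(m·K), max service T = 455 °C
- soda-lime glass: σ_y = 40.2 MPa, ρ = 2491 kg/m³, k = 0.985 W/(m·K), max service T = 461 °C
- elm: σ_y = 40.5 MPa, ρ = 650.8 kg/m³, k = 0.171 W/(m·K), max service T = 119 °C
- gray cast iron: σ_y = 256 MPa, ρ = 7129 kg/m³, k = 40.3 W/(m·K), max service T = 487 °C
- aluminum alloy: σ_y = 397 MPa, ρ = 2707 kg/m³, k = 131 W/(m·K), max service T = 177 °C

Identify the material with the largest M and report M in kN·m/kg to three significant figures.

Screen on constraints: k ≥ 30.8 W/(m·K); max service T ≥ 218 °C. Survivors: copper, gray cast iron.
Computing M directly (units already consistent):
  gray cast iron: M = 35.9 kN·m/kg
  copper: M = 26.9 kN·m/kg
The maximum is for gray cast iron.

gray cast iron, M = 35.9 kN·m/kg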